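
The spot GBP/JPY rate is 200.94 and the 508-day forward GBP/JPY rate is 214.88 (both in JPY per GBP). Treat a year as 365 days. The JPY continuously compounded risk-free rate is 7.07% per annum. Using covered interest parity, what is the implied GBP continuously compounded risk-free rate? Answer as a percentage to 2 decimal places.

F = S·e^((r_JPY − r_GBP)T) ⇒ r_GBP = r_JPY − ln(F/S)/T
ln(214.88/200.94) = 0.067073; /(508/365) = 0.048192
r_GBP = 0.0707 − 0.048192 = 0.022508
r_GBP = 2.25%

2.25%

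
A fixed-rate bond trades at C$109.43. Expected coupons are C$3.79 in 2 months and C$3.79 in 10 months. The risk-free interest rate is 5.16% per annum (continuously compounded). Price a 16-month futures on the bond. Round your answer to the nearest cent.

PV(coupons) I = 3.79·e^(−0.0516·2/12) + 3.79·e^(−0.0516·10/12)
I = 3.7575 + 3.6305 = 7.3880
F = (S − I)·e^(rT) = (109.43 − 7.3880) · e^(0.0516·16/12)
= 102.0420 · e^0.068800 = 102.0420 × 1.071222 = C$109.31

C$109.31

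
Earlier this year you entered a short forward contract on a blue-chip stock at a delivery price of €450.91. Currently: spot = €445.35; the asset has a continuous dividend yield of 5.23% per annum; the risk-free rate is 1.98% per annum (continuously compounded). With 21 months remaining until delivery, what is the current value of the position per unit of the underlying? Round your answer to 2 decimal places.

€29.15

Current fair forward for the remaining 21 months: F = S·e^((r − q)·T), (r − q) = 0.0198 − 0.0523 = -0.0325
F = 445.35 · e^(-0.0325 × 21/12) = 445.35 × 0.944712 = 420.7275
Value of long forward = (F − K)·e^(−rT) = (420.7275 − 450.91) · e^(−0.0198·21/12)
= -30.1825 × 0.965943 = -29.15
Short position value = −(long value) = €29.15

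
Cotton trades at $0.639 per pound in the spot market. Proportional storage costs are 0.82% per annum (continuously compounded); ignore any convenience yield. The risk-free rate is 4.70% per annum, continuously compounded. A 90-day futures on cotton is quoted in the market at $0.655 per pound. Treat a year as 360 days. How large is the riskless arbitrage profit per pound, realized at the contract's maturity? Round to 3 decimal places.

$0.007 per pound

Fair futures: F* = S·e^(carry·T), with carry = (r + u) = 0.0470 + 0.0082 = 0.0552
F* = 0.639 · e^(0.0552 × 90/360) = 0.639 · e^0.013800 = 0.639 × 1.013896 = $0.6479
Market $0.655 > fair $0.6479: forward overpriced → cash-and-carry (buy spot, short the forward).
At maturity, profit = |F_mkt − F*| = |0.655 − 0.6479| = $0.007 per pound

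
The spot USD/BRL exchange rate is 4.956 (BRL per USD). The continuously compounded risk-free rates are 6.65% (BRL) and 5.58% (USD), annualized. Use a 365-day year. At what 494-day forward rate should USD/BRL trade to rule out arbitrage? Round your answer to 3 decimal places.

5.028

F = S·e^((r_BRL − r_USD)T) = 4.956 · e^((0.0665 − 0.0558) × 494/365)
= 4.956 · e^0.014482 = 4.956 × 1.014587
F = 5.028 BRL per USD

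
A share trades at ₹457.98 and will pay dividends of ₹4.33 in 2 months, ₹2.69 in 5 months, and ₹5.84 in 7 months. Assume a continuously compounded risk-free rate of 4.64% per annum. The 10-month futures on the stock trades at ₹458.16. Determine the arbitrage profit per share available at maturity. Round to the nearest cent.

PV(dividends) I = 4.33·e^(−0.0464·2/12) + 2.69·e^(−0.0464·5/12) + 5.84·e^(−0.0464·7/12) = 12.6192
Fair futures F* = (S − I)·e^(rT) = (457.98 − 12.6192)·e^0.038667 = 445.3608 × 1.039424 = 462.9187
Market ₹458.16 < fair 462.9187: forward underpriced → reverse cash-and-carry (short the stock, invest proceeds at r, pay the dividends, go long the forward).
Profit at T = |F_mkt − F*| = |458.16 − 462.9187| = ₹4.76 per share

₹4.76 per share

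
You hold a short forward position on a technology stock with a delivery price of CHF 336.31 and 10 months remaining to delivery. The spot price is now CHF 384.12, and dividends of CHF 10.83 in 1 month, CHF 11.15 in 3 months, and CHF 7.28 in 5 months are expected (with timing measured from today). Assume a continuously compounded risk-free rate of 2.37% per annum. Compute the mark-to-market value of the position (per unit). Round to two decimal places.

PV(remaining dividends) I = 10.83·e^(−0.0237·1/12) + 11.15·e^(−0.0237·3/12) + 7.28·e^(−0.0237·5/12) = 29.1012
Current forward F = (S − I)·e^(rT) = (384.12 − 29.1012)·e^(0.0237·10/12) = 355.0188 × 1.019946 = 362.1000
Value (long) = (F − K)·e^(−rT) = (362.1000 − 336.31) × 0.980444 = 25.2857
Short position value = −(long value) = -CHF 25.29

-CHF 25.29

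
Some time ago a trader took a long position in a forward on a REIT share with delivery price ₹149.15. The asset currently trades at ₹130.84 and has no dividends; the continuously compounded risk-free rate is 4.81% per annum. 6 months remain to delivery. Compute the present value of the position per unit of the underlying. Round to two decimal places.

-₹14.77

Current fair forward for the remaining 6 months: F = S·e^(r·T), r = 0.0481
F = 130.84 · e^(0.0481 × 6/12) = 130.84 × 1.024342 = 134.0249
Value of long forward = (F − K)·e^(−rT) = (134.0249 − 149.15) · e^(−0.0481·6/12)
= -15.1251 × 0.976237 = -14.77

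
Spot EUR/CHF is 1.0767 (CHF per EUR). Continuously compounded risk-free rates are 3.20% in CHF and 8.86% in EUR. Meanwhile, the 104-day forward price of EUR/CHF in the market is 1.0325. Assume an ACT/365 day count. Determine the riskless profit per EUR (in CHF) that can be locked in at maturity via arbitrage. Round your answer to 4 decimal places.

0.0270 per EUR (in CHF)

Fair forward: F* = S·e^(carry·T), with carry = (r_CHF − r_EUR) = 0.0320 − 0.0886 = -0.0566
F* = 1.0767 · e^(-0.0566 × 104/365) = 1.0767 · e^-0.016127 = 1.0767 × 0.984002 = 1.0595
Market 1.0325 < fair 1.0595: forward underpriced → reverse cash-and-carry (short spot, go long the forward).
At maturity, profit = |F_mkt − F*| = |1.0325 − 1.0595| = 0.0270 per EUR (in CHF)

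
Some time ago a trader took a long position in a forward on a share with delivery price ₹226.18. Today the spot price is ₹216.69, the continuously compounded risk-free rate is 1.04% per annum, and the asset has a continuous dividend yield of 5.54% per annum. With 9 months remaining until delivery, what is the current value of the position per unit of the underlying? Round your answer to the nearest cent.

Current fair forward for the remaining 9 months: F = S·e^((r − q)·T), (r − q) = 0.0104 − 0.0554 = -0.0450
F = 216.69 · e^(-0.0450 × 9/12) = 216.69 × 0.966813 = 209.4987
Value of long forward = (F − K)·e^(−rT) = (209.4987 − 226.18) · e^(−0.0104·9/12)
= -16.6813 × 0.992230 = -16.55

-₹16.55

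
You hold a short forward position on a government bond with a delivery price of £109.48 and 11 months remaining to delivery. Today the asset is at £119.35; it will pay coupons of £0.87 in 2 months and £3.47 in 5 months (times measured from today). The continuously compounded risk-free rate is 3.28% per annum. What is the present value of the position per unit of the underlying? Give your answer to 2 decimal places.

PV(remaining coupons) I = 0.87·e^(−0.0328·2/12) + 3.47·e^(−0.0328·5/12) = 4.2882
Current forward F = (S − I)·e^(rT) = (119.35 − 4.2882)·e^(0.0328·11/12) = 115.0618 × 1.030523 = 118.5738
Value (long) = (F − K)·e^(−rT) = (118.5738 − 109.48) × 0.970381 = 8.8245
Short position value = −(long value) = -£8.82

-£8.82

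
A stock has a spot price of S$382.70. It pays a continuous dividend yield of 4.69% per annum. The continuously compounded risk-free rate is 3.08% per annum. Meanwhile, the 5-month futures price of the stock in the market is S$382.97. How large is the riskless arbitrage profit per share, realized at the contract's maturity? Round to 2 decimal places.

S$2.83 per share

Fair futures: F* = S·e^(carry·T), with carry = (r − q) = 0.0308 − 0.0469 = -0.0161
F* = 382.70 · e^(-0.0161 × 5/12) = 382.70 · e^-0.006708 = 382.70 × 0.993314 = S$380.1413
Market S$382.97 > fair S$380.1413: forward overpriced → cash-and-carry (buy spot, short the forward).
At maturity, profit = |F_mkt − F*| = |382.97 − 380.1413| = S$2.83 per share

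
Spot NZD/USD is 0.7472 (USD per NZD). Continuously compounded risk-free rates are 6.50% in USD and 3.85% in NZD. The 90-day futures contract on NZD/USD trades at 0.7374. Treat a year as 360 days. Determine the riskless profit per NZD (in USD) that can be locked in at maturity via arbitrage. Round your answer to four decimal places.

0.0148 per NZD (in USD)

Fair futures: F* = S·e^(carry·T), with carry = (r_USD − r_NZD) = 0.0650 − 0.0385 = 0.0265
F* = 0.7472 · e^(0.0265 × 90/360) = 0.7472 · e^0.006625 = 0.7472 × 1.006647 = 0.7522
Market 0.7374 < fair 0.7522: forward underpriced → reverse cash-and-carry (short spot, go long the forward).
At maturity, profit = |F_mkt − F*| = |0.7374 − 0.7522| = 0.0148 per NZD (in USD)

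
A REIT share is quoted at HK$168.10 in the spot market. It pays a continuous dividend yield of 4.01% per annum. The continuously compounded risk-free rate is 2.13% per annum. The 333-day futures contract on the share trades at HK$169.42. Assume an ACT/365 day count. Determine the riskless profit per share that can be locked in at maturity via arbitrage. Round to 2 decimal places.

HK$4.18 per share

Fair futures: F* = S·e^(carry·T), with carry = (r − q) = 0.0213 − 0.0401 = -0.0188
F* = 168.10 · e^(-0.0188 × 333/365) = 168.10 · e^-0.017152 = 168.10 × 0.982994 = HK$165.2413
Market HK$169.42 > fair HK$165.2413: forward overpriced → cash-and-carry (buy spot, short the forward).
At maturity, profit = |F_mkt − F*| = |169.42 − 165.2413| = HK$4.18 per share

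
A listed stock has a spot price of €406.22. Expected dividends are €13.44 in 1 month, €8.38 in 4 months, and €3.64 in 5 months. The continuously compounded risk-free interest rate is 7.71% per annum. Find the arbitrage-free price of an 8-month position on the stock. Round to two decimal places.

€401.28

PV(dividends) I = 13.44·e^(−0.0771·1/12) + 8.38·e^(−0.0771·4/12) + 3.64·e^(−0.0771·5/12)
I = 13.3539 + 8.1674 + 3.5249 = 25.0462
F = (S − I)·e^(rT) = (406.22 − 25.0462) · e^(0.0771·8/12)
= 381.1738 · e^0.051400 = 381.1738 × 1.052744 = €401.28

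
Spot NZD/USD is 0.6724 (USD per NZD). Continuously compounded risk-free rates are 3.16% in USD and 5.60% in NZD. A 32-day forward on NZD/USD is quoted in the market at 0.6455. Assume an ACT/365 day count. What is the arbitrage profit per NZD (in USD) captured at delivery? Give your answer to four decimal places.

Fair forward: F* = S·e^(carry·T), with carry = (r_USD − r_NZD) = 0.0316 − 0.0560 = -0.0244
F* = 0.6724 · e^(-0.0244 × 32/365) = 0.6724 · e^-0.002139 = 0.6724 × 0.997863 = 0.6710
Market 0.6455 < fair 0.6710: forward underpriced → reverse cash-and-carry (short spot, go long the forward).
At maturity, profit = |F_mkt − F*| = |0.6455 − 0.6710| = 0.0255 per NZD (in USD)

0.0255 per NZD (in USD)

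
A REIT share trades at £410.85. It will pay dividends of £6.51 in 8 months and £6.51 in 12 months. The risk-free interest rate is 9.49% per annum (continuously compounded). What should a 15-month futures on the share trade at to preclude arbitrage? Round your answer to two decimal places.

£449.05

PV(dividends) I = 6.51·e^(−0.0949·8/12) + 6.51·e^(−0.0949·12/12)
I = 6.1109 + 5.9206 = 12.0315
F = (S − I)·e^(rT) = (410.85 − 12.0315) · e^(0.0949·15/12)
= 398.8185 · e^0.118625 = 398.8185 × 1.125948 = £449.05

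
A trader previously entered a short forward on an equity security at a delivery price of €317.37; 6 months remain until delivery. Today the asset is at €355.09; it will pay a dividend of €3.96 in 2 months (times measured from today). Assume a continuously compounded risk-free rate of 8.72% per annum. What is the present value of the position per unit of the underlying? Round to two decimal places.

-€47.36

PV(remaining dividends) I = 3.96·e^(−0.0872·2/12) = 3.9029
Current forward F = (S − I)·e^(rT) = (355.09 − 3.9029)·e^(0.0872·6/12) = 351.1871 × 1.044564 = 366.8374
Value (long) = (F − K)·e^(−rT) = (366.8374 − 317.37) × 0.957337 = 47.3570
Short position value = −(long value) = -€47.36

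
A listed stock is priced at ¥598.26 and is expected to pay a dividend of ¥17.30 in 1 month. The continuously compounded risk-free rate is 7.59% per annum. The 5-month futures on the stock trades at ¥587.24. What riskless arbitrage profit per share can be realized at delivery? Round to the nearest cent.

PV(dividends) I = 17.30·e^(−0.0759·1/12) = 17.1909
Fair futures F* = (S − I)·e^(rT) = (598.26 − 17.1909)·e^0.031625 = 581.0691 × 1.032130 = 599.7389
Market ¥587.24 < fair 599.7389: forward underpriced → reverse cash-and-carry (short the stock, invest proceeds at r, pay the dividends, go long the forward).
Profit at T = |F_mkt − F*| = |587.24 − 599.7389| = ¥12.50 per share

¥12.50 per share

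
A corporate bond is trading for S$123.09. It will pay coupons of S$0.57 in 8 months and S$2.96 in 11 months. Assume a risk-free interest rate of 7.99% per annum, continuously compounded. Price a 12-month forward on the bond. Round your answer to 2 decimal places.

S$129.76

PV(coupons) I = 0.57·e^(−0.0799·8/12) + 2.96·e^(−0.0799·11/12)
I = 0.5404 + 2.7510 = 3.2914
F = (S − I)·e^(rT) = (123.09 − 3.2914) · e^(0.0799·12/12)
= 119.7986 · e^0.079900 = 119.7986 × 1.083179 = S$129.76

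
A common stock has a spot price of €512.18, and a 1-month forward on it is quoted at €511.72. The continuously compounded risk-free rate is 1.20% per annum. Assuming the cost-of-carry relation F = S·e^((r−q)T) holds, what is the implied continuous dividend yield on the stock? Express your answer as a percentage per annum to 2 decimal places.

2.28%

From F = S·e^((r−q)T): (r − q) = ln(F/S)/T
ln(511.72/512.18) = ln(0.999102) = -0.000898
(r − q) = -0.000898 / (1/12) = -0.010776
q = r − ln(F/S)/T = 0.0120 + 0.010776 = 0.022776
q = 2.28%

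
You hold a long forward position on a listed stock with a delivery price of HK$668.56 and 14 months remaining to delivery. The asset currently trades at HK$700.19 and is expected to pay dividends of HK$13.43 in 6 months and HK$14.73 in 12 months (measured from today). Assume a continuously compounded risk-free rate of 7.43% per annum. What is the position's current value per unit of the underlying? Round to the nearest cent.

PV(remaining dividends) I = 13.43·e^(−0.0743·6/12) + 14.73·e^(−0.0743·12/12) = 26.6155
Current forward F = (S − I)·e^(rT) = (700.19 − 26.6155)·e^(0.0743·14/12) = 673.5745 × 1.090551 = 734.5673
Value (long) = (F − K)·e^(−rT) = (734.5673 − 668.56) × 0.916967 = 60.5265
Value = HK$60.53

HK$60.53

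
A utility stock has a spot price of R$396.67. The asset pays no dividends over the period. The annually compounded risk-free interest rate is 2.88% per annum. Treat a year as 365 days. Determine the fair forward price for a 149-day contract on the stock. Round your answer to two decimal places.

R$401.29

F = S · (1+r)^T
= 396.67 × 1.011658
F = R$401.29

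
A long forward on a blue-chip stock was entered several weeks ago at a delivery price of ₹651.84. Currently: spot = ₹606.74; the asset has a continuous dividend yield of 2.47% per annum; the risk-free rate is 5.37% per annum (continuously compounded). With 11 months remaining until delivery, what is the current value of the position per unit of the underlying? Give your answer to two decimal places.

Current fair forward for the remaining 11 months: F = S·e^((r − q)·T), (r − q) = 0.0537 − 0.0247 = 0.0290
F = 606.74 · e^(0.0290 × 11/12) = 606.74 × 1.026940 = 623.0856
Value of long forward = (F − K)·e^(−rT) = (623.0856 − 651.84) · e^(−0.0537·11/12)
= -28.7544 × 0.951967 = -27.37

-₹27.37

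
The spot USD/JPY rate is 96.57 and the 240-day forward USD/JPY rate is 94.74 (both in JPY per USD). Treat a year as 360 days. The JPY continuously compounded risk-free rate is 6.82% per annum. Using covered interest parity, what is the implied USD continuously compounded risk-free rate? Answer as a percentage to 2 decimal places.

F = S·e^((r_JPY − r_USD)T) ⇒ r_USD = r_JPY − ln(F/S)/T
ln(94.74/96.57) = -0.019132; /(240/360) = -0.028698
r_USD = 0.0682 + 0.028698 = 0.096898
r_USD = 9.69%

9.69%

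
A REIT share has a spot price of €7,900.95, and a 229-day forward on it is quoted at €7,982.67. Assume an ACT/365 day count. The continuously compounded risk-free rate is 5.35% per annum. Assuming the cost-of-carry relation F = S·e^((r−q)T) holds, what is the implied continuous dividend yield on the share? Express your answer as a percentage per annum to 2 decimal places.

From F = S·e^((r−q)T): (r − q) = ln(F/S)/T
ln(7982.67/7900.95) = ln(1.010343) = 0.010290
(r − q) = 0.010290 / (229/365) = 0.016401
q = r − ln(F/S)/T = 0.0535 − 0.016401 = 0.037099
q = 3.71%

3.71%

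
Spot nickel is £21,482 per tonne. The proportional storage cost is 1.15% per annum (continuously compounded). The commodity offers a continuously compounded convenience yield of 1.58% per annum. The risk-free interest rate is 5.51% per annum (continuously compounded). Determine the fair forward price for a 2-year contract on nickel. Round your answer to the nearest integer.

£23,779 per tonne

Net carry = r + u − y = 0.0551 + 0.0115 − 0.0158 = 0.0508
F = S·e^((r+u−y)T) = 21482 · e^(0.0508 × 2) = 21482 · e^0.101600
= 21482 × 1.106941 = £23,779 per tonne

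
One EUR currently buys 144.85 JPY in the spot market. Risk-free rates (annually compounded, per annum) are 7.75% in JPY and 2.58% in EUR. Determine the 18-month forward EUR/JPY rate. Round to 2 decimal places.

155.94

By covered interest parity, F = S · (1+r_JPY)^T / (1+r_EUR)^T
= 144.85 × 1.118474 / 1.038949 = 144.85 × 1.076544
F = 155.94 JPY per EUR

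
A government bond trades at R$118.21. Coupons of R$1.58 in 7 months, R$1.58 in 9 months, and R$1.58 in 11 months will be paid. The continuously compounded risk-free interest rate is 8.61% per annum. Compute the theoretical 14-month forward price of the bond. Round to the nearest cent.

PV(coupons) I = 1.58·e^(−0.0861·7/12) + 1.58·e^(−0.0861·9/12) + 1.58·e^(−0.0861·11/12)
I = 1.5026 + 1.4812 + 1.4601 = 4.4439
F = (S − I)·e^(rT) = (118.21 − 4.4439) · e^(0.0861·14/12)
= 113.7661 · e^0.100450 = 113.7661 × 1.105668 = R$125.79

R$125.79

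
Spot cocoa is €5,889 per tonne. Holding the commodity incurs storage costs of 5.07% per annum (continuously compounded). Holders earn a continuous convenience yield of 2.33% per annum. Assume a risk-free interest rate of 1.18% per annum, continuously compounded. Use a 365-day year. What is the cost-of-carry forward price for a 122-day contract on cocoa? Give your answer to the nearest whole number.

Net carry = r + u − y = 0.0118 + 0.0507 − 0.0233 = 0.0392
F = S·e^((r+u−y)T) = 5889 · e^(0.0392 × 122/365) = 5889 · e^0.013102
= 5889 × 1.013188 = €5,967 per tonne

€5,967 per tonne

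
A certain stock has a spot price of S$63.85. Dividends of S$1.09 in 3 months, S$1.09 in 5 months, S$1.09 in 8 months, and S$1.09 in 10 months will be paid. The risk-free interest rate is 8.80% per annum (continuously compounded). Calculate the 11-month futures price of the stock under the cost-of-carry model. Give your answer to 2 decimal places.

S$64.71

PV(dividends) I = 1.09·e^(−0.0880·3/12) + 1.09·e^(−0.0880·5/12) + 1.09·e^(−0.0880·8/12) + 1.09·e^(−0.0880·10/12)
I = 1.0663 + 1.0508 + 1.0279 + 1.0129 = 4.1579
F = (S − I)·e^(rT) = (63.85 − 4.1579) · e^(0.0880·11/12)
= 59.6921 · e^0.080667 = 59.6921 × 1.084010 = S$64.71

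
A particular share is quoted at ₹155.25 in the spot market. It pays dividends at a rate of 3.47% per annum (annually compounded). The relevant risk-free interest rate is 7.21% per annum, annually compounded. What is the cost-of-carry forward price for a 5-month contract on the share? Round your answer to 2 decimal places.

₹157.56

F = S · (1+r)^T / (1+q)^T
= 155.25 × 1.029433 / 1.014315 = 155.25 × 1.014905
F = ₹157.56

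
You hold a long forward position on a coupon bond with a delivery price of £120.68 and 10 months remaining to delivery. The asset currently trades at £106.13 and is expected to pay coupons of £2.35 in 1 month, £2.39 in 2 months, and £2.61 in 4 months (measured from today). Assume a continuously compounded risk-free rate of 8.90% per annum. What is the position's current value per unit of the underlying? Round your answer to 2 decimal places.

PV(remaining coupons) I = 2.35·e^(−0.0890·1/12) + 2.39·e^(−0.0890·2/12) + 2.61·e^(−0.0890·4/12) = 7.2212
Current forward F = (S − I)·e^(rT) = (106.13 − 7.2212)·e^(0.0890·10/12) = 98.9088 × 1.076986 = 106.5234
Value (long) = (F − K)·e^(−rT) = (106.5234 − 120.68) × 0.928517 = -13.1446
Value = -£13.14

-£13.14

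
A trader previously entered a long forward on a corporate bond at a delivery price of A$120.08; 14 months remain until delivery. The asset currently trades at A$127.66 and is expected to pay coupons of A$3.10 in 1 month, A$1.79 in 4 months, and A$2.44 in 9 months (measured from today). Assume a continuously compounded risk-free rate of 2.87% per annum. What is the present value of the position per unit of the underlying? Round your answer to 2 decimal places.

PV(remaining coupons) I = 3.10·e^(−0.0287·1/12) + 1.79·e^(−0.0287·4/12) + 2.44·e^(−0.0287·9/12) = 7.2536
Current forward F = (S − I)·e^(rT) = (127.66 − 7.2536)·e^(0.0287·14/12) = 120.4064 × 1.034050 = 124.5062
Value (long) = (F − K)·e^(−rT) = (124.5062 − 120.08) × 0.967071 = 4.2804
Value = A$4.28

A$4.28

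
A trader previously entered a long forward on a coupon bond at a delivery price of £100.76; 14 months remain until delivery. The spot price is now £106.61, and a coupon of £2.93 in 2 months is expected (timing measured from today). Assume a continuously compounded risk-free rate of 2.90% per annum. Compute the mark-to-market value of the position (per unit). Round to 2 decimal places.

PV(remaining coupons) I = 2.93·e^(−0.0290·2/12) = 2.9159
Current forward F = (S − I)·e^(rT) = (106.61 − 2.9159)·e^(0.0290·14/12) = 103.6941 × 1.034412 = 107.2624
Value (long) = (F − K)·e^(−rT) = (107.2624 − 100.76) × 0.966733 = 6.2861
Value = £6.29

£6.29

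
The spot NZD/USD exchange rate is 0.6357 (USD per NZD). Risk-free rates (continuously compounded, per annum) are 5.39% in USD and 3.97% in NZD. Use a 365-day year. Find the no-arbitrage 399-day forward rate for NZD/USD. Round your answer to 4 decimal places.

F = S·e^((r_USD − r_NZD)T) = 0.6357 · e^((0.0539 − 0.0397) × 399/365)
= 0.6357 · e^0.015523 = 0.6357 × 1.015644
F = 0.6456 USD per NZD

0.6456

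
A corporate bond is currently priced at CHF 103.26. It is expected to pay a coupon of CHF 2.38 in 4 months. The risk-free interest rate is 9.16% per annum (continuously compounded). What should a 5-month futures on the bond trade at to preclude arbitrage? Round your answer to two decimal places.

CHF 104.88

PV(coupons) I = 2.38·e^(−0.0916·4/12)
I = 2.3084
F = (S − I)·e^(rT) = (103.26 − 2.3084) · e^(0.0916·5/12)
= 100.9516 · e^0.038167 = 100.9516 × 1.038905 = CHF 104.88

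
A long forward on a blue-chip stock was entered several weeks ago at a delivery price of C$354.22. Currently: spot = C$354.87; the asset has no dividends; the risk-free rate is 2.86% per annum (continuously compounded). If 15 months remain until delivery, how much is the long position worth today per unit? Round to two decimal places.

C$13.09

Current fair forward for the remaining 15 months: F = S·e^(r·T), r = 0.0286
F = 354.87 · e^(0.0286 × 15/12) = 354.87 × 1.036397 = 367.7862
Value of long forward = (F − K)·e^(−rT) = (367.7862 − 354.22) · e^(−0.0286·15/12)
= 13.5662 × 0.964881 = 13.09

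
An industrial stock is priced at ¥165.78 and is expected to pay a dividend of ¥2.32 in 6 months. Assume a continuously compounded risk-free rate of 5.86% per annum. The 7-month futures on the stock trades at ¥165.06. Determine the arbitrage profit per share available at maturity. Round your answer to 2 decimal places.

¥4.15 per share

PV(dividends) I = 2.32·e^(−0.0586·6/12) = 2.2530
Fair futures F* = (S − I)·e^(rT) = (165.78 − 2.2530)·e^0.034183 = 163.5270 × 1.034774 = 169.2135
Market ¥165.06 < fair 169.2135: forward underpriced → reverse cash-and-carry (short the stock, invest proceeds at r, pay the dividends, go long the forward).
Profit at T = |F_mkt − F*| = |165.06 − 169.2135| = ¥4.15 per share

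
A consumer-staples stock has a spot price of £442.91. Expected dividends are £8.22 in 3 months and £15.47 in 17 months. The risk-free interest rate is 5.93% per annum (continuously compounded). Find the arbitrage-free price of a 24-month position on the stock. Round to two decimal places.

PV(dividends) I = 8.22·e^(−0.0593·3/12) + 15.47·e^(−0.0593·17/12)
I = 8.0990 + 14.2235 = 22.3225
F = (S − I)·e^(rT) = (442.91 − 22.3225) · e^(0.0593·24/12)
= 420.5875 · e^0.118600 = 420.5875 × 1.125919 = £473.55

£473.55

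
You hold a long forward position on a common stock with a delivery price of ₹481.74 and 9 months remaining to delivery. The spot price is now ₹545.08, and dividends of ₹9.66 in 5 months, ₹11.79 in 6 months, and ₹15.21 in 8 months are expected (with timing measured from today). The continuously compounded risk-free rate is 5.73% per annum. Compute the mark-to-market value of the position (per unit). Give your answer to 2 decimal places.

PV(remaining dividends) I = 9.66·e^(−0.0573·5/12) + 11.79·e^(−0.0573·6/12) + 15.21·e^(−0.0573·8/12) = 35.5290
Current forward F = (S − I)·e^(rT) = (545.08 − 35.5290)·e^(0.0573·9/12) = 509.5510 × 1.043912 = 531.9264
Value (long) = (F − K)·e^(−rT) = (531.9264 − 481.74) × 0.957935 = 48.0753
Value = ₹48.08

₹48.08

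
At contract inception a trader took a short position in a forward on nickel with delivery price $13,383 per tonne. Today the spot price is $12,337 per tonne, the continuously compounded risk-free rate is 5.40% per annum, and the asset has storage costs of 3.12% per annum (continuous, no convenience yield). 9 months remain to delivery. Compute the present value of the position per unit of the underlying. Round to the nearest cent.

Current fair forward for the remaining 9 months: F = S·e^((r + u)·T), (r + u) = 0.0540 + 0.0312 = 0.0852
F = 12337 · e^(0.0852 × 9/12) = 12337 × 1.06598579 = 13151.0667
Value of long forward = (F − K)·e^(−rT) = (13151.0667 − 13383) · e^(−0.0540·9/12)
= -231.9333 × 0.96030916 = -222.73
Short position value = −(long value) = $222.73

$222.73 per tonne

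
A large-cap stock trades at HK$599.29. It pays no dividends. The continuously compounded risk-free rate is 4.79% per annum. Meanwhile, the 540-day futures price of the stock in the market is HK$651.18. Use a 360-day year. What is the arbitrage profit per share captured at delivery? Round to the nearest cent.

Fair futures: F* = S·e^(carry·T), with carry = r = 0.0479
F* = 599.29 · e^(0.0479 × 540/360) = 599.29 · e^0.071850 = 599.29 × 1.074494 = HK$643.9335
Market HK$651.18 > fair HK$643.9335: forward overpriced → cash-and-carry (buy spot, short the forward).
At maturity, profit = |F_mkt − F*| = |651.18 − 643.9335| = HK$7.25 per share

HK$7.25 per share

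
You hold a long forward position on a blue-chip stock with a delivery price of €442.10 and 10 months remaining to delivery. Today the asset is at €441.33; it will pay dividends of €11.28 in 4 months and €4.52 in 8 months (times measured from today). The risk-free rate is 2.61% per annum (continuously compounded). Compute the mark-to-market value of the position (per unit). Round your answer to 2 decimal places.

PV(remaining dividends) I = 11.28·e^(−0.0261·4/12) + 4.52·e^(−0.0261·8/12) = 15.6243
Current forward F = (S − I)·e^(rT) = (441.33 − 15.6243)·e^(0.0261·10/12) = 425.7057 × 1.021988 = 435.0661
Value (long) = (F − K)·e^(−rT) = (435.0661 − 442.10) × 0.978485 = -6.8826
Value = -€6.88

-€6.88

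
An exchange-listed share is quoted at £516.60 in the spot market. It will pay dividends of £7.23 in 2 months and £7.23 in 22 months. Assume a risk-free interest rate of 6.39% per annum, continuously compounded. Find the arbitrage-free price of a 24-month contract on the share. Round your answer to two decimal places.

£571.59

PV(dividends) I = 7.23·e^(−0.0639·2/12) + 7.23·e^(−0.0639·22/12)
I = 7.1534 + 6.4307 = 13.5841
F = (S − I)·e^(rT) = (516.60 − 13.5841) · e^(0.0639·24/12)
= 503.0159 · e^0.127800 = 503.0159 × 1.136326 = £571.59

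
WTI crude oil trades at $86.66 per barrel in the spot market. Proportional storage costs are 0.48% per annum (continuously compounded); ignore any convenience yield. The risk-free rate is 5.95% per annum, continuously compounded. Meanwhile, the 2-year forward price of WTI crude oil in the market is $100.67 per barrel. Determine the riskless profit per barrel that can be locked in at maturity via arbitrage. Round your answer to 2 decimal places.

Fair forward: F* = S·e^(carry·T), with carry = (r + u) = 0.0595 + 0.0048 = 0.0643
F* = 86.66 · e^(0.0643 × 2) = 86.66 · e^0.128600 = 86.66 × 1.137235 = $98.5528
Market $100.67 > fair $98.5528: forward overpriced → cash-and-carry (buy spot, short the forward).
At maturity, profit = |F_mkt − F*| = |100.67 − 98.5528| = $2.12 per barrel

$2.12 per barrel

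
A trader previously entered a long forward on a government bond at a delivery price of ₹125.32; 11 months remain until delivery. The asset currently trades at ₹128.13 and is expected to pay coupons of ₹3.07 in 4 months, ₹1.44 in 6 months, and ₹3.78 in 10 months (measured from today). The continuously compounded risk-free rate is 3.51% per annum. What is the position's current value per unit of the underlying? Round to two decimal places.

PV(remaining coupons) I = 3.07·e^(−0.0351·4/12) + 1.44·e^(−0.0351·6/12) + 3.78·e^(−0.0351·10/12) = 8.1203
Current forward F = (S − I)·e^(rT) = (128.13 − 8.1203)·e^(0.0351·11/12) = 120.0097 × 1.032698 = 123.9338
Value (long) = (F − K)·e^(−rT) = (123.9338 − 125.32) × 0.968337 = -1.3423
Value = -₹1.34

-₹1.34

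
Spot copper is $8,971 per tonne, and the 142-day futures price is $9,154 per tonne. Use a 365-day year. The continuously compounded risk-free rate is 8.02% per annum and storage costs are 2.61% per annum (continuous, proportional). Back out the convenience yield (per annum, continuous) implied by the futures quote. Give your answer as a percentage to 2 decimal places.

F = S·e^((r+u−y)T) ⇒ (r+u−y) = ln(F/S)/T
ln(9154/8971) = 0.020194; /T ⇒ 0.051907
y = r + u − ln(F/S)/T = 0.0802 + 0.0261 − 0.051907 = 0.054393
y = 5.44%

5.44%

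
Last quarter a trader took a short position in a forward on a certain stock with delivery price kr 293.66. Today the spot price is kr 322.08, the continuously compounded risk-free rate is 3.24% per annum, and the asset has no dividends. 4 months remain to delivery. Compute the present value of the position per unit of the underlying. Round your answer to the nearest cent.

Current fair forward for the remaining 4 months: F = S·e^(r·T), r = 0.0324
F = 322.08 · e^(0.0324 × 4/12) = 322.08 × 1.010859 = 325.5775
Value of long forward = (F − K)·e^(−rT) = (325.5775 − 293.66) · e^(−0.0324·4/12)
= 31.9175 × 0.989258 = 31.57
Short position value = −(long value) = -kr 31.57

-kr 31.57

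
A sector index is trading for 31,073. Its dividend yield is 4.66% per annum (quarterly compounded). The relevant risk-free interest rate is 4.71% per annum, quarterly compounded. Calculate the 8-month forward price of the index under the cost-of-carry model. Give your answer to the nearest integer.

F = S · (1+r/4)^(4T) / (1+q/4)^(4T)
= 31073 × 1.031709 / 1.031369 = 31073 × 1.000330
F = 31,083

31,083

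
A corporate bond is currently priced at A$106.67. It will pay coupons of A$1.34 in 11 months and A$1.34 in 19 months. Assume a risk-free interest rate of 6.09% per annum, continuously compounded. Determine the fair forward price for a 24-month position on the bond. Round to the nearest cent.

A$117.68

PV(coupons) I = 1.34·e^(−0.0609·11/12) + 1.34·e^(−0.0609·19/12)
I = 1.2672 + 1.2168 = 2.4840
F = (S − I)·e^(rT) = (106.67 − 2.4840) · e^(0.0609·24/12)
= 104.1860 · e^0.121800 = 104.1860 × 1.129528 = A$117.68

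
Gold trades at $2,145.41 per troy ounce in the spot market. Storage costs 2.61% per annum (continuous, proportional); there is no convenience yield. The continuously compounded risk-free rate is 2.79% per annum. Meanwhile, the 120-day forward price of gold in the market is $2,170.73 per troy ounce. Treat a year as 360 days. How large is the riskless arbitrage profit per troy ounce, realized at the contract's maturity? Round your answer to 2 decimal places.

Fair forward: F* = S·e^(carry·T), with carry = (r + u) = 0.0279 + 0.0261 = 0.0540
F* = 2145.41 · e^(0.0540 × 120/360) = 2145.41 · e^0.01800000 = 2145.41 × 1.01816298 = $2184.3770
Market $2170.73 < fair $2184.3770: forward underpriced → reverse cash-and-carry (short spot, go long the forward).
At maturity, profit = |F_mkt − F*| = |2170.73 − 2184.3770| = $13.65 per troy ounce

$13.65 per troy ounce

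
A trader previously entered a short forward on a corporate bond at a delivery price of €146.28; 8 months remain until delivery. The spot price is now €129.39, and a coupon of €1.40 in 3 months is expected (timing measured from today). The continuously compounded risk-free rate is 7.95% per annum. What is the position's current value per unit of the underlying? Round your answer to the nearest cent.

€10.71

PV(remaining coupons) I = 1.40·e^(−0.0795·3/12) = 1.3724
Current forward F = (S − I)·e^(rT) = (129.39 − 1.3724)·e^(0.0795·8/12) = 128.0176 × 1.054430 = 134.9856
Value (long) = (F − K)·e^(−rT) = (134.9856 − 146.28) × 0.948380 = -10.7114
Short position value = −(long value) = €10.71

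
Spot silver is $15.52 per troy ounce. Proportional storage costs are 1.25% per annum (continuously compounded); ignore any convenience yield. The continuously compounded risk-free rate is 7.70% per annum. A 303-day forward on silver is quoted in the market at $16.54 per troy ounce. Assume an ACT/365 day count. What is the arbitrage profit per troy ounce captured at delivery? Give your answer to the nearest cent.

Fair forward: F* = S·e^(carry·T), with carry = (r + u) = 0.0770 + 0.0125 = 0.0895
F* = 15.52 · e^(0.0895 × 303/365) = 15.52 · e^0.074297 = 15.52 × 1.077127 = $16.7170
Market $16.54 < fair $16.7170: forward underpriced → reverse cash-and-carry (short spot, go long the forward).
At maturity, profit = |F_mkt − F*| = |16.54 − 16.7170| = $0.18 per troy ounce

$0.18 per troy ounce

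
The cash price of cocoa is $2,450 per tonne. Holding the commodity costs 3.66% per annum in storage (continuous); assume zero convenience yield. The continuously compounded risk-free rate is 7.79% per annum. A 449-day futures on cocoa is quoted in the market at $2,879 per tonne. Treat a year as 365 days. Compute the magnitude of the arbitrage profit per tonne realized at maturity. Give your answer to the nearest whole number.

Fair futures: F* = S·e^(carry·T), with carry = (r + u) = 0.0779 + 0.0366 = 0.1145
F* = 2450 · e^(0.1145 × 449/365) = 2450 · e^0.140851 = 2450 × 1.151253 = $2820.5699
Market $2879 > fair $2820.5699: forward overpriced → cash-and-carry (buy spot, short the forward).
At maturity, profit = |F_mkt − F*| = |2879 − 2820.5699| = $58 per tonne

$58 per tonne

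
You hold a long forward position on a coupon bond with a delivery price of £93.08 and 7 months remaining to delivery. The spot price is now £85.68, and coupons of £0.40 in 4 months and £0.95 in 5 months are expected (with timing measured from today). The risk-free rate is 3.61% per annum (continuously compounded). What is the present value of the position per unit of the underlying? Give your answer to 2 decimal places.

PV(remaining coupons) I = 0.40·e^(−0.0361·4/12) + 0.95·e^(−0.0361·5/12) = 1.3310
Current forward F = (S − I)·e^(rT) = (85.68 − 1.3310)·e^(0.0361·7/12) = 84.3490 × 1.021282 = 86.1441
Value (long) = (F − K)·e^(−rT) = (86.1441 − 93.08) × 0.979162 = -6.7914
Value = -£6.79

-£6.79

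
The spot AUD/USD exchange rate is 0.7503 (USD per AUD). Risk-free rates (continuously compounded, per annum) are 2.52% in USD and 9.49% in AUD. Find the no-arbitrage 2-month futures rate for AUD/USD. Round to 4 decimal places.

F = S·e^((r_USD − r_AUD)T) = 0.7503 · e^((0.0252 − 0.0949) × 2/12)
= 0.7503 · e^-0.011617 = 0.7503 × 0.988450
F = 0.7416 USD per AUD

0.7416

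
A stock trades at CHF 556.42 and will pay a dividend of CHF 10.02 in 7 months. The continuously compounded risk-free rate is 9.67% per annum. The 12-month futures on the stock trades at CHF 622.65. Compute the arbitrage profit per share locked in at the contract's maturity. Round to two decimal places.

CHF 20.17 per share

PV(dividends) I = 10.02·e^(−0.0967·7/12) = 9.4704
Fair futures F* = (S − I)·e^(rT) = (556.42 − 9.4704)·e^0.096700 = 546.9496 × 1.101530 = 602.4814
Market CHF 622.65 > fair 602.4814: forward overpriced → cash-and-carry (borrow at r, buy the stock and collect the dividends, short the forward).
Profit at T = |F_mkt − F*| = |622.65 − 602.4814| = CHF 20.17 per share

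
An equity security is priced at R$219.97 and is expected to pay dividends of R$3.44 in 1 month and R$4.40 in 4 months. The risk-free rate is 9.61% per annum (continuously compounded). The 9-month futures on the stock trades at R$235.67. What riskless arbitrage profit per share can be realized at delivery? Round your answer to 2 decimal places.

PV(dividends) I = 3.44·e^(−0.0961·1/12) + 4.40·e^(−0.0961·4/12) = 7.6738
Fair futures F* = (S − I)·e^(rT) = (219.97 − 7.6738)·e^0.072075 = 212.2962 × 1.074736 = 228.1624
Market R$235.67 > fair 228.1624: forward overpriced → cash-and-carry (borrow at r, buy the stock and collect the dividends, short the forward).
Profit at T = |F_mkt − F*| = |235.67 − 228.1624| = R$7.51 per share

R$7.51 per share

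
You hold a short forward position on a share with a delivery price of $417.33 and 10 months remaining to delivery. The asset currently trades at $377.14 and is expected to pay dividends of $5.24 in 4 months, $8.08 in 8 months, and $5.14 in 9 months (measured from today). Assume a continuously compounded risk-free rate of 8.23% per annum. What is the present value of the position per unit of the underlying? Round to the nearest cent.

PV(remaining dividends) I = 5.24·e^(−0.0823·4/12) + 8.08·e^(−0.0823·8/12) + 5.14·e^(−0.0823·9/12) = 17.5791
Current forward F = (S − I)·e^(rT) = (377.14 − 17.5791)·e^(0.0823·10/12) = 359.5609 × 1.070990 = 385.0861
Value (long) = (F − K)·e^(−rT) = (385.0861 − 417.33) × 0.933716 = -30.1066
Short position value = −(long value) = $30.11

$30.11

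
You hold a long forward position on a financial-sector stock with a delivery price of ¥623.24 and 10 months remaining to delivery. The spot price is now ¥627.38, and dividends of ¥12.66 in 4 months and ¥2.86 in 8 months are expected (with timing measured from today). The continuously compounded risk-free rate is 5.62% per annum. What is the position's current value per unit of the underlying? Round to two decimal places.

¥17.48

PV(remaining dividends) I = 12.66·e^(−0.0562·4/12) + 2.86·e^(−0.0562·8/12) = 15.1799
Current forward F = (S − I)·e^(rT) = (627.38 − 15.1799)·e^(0.0562·10/12) = 612.2001 × 1.047947 = 641.5533
Value (long) = (F − K)·e^(−rT) = (641.5533 − 623.24) × 0.954246 = 17.4754
Value = ¥17.48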